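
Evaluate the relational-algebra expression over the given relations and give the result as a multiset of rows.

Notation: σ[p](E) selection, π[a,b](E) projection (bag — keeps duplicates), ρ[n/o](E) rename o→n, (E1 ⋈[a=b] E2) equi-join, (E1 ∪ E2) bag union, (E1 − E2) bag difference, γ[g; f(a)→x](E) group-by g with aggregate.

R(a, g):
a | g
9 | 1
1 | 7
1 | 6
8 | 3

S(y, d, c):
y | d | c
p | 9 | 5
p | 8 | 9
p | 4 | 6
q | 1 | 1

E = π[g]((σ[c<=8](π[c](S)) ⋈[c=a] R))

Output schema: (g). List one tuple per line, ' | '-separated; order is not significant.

Subexpression sizes:
  S → 4
  π[c](S) → 4
  σ[c<=8](π[c](S)) → 3
  R → 4
  (σ[c<=8](π[c](S)) ⋈[c=a] R) → 2
  π[g]((σ[c<=8](π[c](S)) ⋈[c=a] R)) → 2

== RESULT ==
g
6
7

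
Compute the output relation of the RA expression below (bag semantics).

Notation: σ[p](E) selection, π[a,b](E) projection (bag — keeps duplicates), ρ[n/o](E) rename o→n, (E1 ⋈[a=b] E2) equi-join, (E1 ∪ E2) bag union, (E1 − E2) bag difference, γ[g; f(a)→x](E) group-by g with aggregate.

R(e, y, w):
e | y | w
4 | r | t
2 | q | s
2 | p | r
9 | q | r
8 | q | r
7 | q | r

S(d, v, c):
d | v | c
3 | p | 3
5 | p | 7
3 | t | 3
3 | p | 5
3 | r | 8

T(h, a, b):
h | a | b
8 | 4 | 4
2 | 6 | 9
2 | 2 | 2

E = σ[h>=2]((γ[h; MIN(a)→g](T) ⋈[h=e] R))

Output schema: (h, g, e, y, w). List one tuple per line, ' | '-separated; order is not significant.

Per-node cardinality:
  T → 3
  γ[h; MIN(a)→g](T) → 2
  R → 6
  (γ[h; MIN(a)→g](T) ⋈[h=e] R) → 3
  σ[h>=2]((γ[h; MIN(a)→g](T) ⋈[h=e] R)) → 3

== RESULT ==
h | g | e | y | w
2 | 2 | 2 | p | r
2 | 2 | 2 | q | s
8 | 4 | 8 | q | r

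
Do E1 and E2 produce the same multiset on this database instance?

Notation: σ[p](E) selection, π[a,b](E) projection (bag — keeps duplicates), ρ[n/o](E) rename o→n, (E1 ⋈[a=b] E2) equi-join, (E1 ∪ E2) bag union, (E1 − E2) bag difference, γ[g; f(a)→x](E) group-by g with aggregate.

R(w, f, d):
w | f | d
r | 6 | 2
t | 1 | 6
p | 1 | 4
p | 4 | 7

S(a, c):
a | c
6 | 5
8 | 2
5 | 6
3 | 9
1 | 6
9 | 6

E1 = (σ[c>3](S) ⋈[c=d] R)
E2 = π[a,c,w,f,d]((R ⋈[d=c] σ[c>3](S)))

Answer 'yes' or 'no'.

E1 per-node cardinality:
  S → 6
  σ[c>3](S) → 5
  R → 4
  (σ[c>3](S) ⋈[c=d] R) → 3
E2 per-node cardinality:
  R → 4
  S → 6
  σ[c>3](S) → 5
  (R ⋈[d=c] σ[c>3](S)) → 3
  π[a,c,w,f,d]((R ⋈[d=c] σ[c>3](S))) → 3

E1 and E2 produce the same multiset:
a | c | w | f | d
1 | 6 | t | 1 | 6
5 | 6 | t | 1 | 6
9 | 6 | t | 1 | 6

yes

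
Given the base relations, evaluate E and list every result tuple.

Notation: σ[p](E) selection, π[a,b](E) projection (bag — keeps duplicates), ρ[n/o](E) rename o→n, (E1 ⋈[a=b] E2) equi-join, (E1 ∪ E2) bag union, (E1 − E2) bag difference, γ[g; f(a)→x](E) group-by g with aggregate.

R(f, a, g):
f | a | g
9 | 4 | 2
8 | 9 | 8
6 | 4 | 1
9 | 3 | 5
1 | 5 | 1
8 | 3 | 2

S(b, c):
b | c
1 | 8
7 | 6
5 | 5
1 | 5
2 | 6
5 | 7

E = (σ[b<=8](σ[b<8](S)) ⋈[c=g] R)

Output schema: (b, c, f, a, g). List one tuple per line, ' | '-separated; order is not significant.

Per-node cardinality:
  S → 6
  σ[b<8](S) → 6
  σ[b<=8](σ[b<8](S)) → 6
  R → 6
  (σ[b<=8](σ[b<8](S)) ⋈[c=g] R) → 3

== RESULT ==
b | c | f | a | g
1 | 5 | 9 | 3 | 5
1 | 8 | 8 | 9 | 8
5 | 5 | 9 | 3 | 5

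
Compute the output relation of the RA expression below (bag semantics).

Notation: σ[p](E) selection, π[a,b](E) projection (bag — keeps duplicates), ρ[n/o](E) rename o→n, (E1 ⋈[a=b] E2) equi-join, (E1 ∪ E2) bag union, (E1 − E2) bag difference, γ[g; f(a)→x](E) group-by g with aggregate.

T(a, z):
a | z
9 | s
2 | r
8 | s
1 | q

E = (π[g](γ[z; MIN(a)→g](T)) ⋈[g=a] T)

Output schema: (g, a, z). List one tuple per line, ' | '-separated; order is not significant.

Row counts bottom-up:
  T → 4
  γ[z; MIN(a)→g](T) → 3
  π[g](γ[z; MIN(a)→g](T)) → 3
  T → 4
  (π[g](γ[z; MIN(a)→g](T)) ⋈[g=a] T) → 3

== RESULT ==
g | a | z
1 | 1 | q
2 | 2 | r
8 | 8 | s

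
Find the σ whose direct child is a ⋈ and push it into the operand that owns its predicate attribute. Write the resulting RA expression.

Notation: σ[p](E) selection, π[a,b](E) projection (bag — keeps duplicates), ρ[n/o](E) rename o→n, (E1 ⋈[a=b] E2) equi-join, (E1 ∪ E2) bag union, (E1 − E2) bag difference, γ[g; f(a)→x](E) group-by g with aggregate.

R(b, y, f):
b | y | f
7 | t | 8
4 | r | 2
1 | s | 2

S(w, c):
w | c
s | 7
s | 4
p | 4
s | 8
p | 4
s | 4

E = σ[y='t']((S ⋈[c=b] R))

σ filters on y, owned by the right side.
E' = (S ⋈[c=b] σ[y='t'](R))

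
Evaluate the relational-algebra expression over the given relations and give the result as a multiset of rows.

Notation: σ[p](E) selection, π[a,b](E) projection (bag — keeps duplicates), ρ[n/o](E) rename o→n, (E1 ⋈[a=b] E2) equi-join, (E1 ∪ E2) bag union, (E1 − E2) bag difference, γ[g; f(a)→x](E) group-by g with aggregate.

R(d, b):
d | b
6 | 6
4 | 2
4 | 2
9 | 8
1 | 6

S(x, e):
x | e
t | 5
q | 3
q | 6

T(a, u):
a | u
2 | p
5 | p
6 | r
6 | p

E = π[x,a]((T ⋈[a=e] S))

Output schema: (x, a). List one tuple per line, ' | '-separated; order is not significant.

Subexpression sizes:
  T → 4
  S → 3
  (T ⋈[a=e] S) → 3
  π[x,a]((T ⋈[a=e] S)) → 3

== RESULT ==
x | a
q | 6
q | 6
t | 5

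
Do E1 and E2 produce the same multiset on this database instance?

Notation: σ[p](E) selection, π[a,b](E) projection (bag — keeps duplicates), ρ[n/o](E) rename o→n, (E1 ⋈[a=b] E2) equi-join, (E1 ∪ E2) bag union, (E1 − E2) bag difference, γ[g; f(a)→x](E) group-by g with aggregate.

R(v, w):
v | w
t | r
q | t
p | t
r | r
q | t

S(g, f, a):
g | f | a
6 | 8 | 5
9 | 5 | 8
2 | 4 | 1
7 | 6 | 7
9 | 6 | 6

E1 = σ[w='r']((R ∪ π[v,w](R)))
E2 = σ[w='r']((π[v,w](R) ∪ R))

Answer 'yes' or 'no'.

E1 subexpression sizes:
  R → 5
  R → 5
  π[v,w](R) → 5
  (R ∪ π[v,w](R)) → 10
  σ[w='r']((R ∪ π[v,w](R))) → 4
E2 subexpression sizes:
  R → 5
  π[v,w](R) → 5
  R → 5
  (π[v,w](R) ∪ R) → 10
  σ[w='r']((π[v,w](R) ∪ R)) → 4

E1 and E2 produce the same multiset:
v | w
r | r
r | r
t | r
t | r

yes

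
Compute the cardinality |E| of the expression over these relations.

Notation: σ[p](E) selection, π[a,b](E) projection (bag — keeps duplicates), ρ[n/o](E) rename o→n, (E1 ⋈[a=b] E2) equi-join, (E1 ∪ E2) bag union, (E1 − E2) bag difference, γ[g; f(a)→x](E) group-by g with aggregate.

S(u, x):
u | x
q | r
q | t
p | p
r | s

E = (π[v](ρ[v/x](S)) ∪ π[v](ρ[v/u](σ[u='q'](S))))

Per-node cardinality:
  S → 4
  ρ[v/x](S) → 4
  π[v](ρ[v/x](S)) → 4
  S → 4
  σ[u='q'](S) → 2
  ρ[v/u](σ[u='q'](S)) → 2
  π[v](ρ[v/u](σ[u='q'](S))) → 2
  (π[v](ρ[v/x](S)) ∪ π[v](ρ[v/u](σ[u='q'](S)))) → 6

|E| = 6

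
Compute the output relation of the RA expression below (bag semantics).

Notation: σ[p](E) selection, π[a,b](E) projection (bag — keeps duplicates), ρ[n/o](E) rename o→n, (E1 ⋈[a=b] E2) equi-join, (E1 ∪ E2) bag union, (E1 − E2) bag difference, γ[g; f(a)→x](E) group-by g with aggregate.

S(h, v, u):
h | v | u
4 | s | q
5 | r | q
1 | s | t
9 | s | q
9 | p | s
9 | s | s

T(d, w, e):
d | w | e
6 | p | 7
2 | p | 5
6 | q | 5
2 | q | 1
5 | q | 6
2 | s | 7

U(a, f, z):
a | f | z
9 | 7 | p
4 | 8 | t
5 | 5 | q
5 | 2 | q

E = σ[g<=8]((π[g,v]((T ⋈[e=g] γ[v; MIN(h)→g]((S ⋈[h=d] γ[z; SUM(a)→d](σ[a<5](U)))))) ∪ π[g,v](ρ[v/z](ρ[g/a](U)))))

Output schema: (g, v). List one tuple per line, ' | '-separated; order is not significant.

Row counts bottom-up:
  T → 6
  S → 6
  U → 4
  σ[a<5](U) → 1
  γ[z; SUM(a)→d](σ[a<5](U)) → 1
  (S ⋈[h=d] γ[z; SUM(a)→d](σ[a<5](U))) → 1
  γ[v; MIN(h)→g]((S ⋈[h=d] γ[z; SUM(a)→d](σ[a<5](U)))) → 1
  (T ⋈[e=g] γ[v; MIN(h)→g]((S ⋈[h=d] γ[z; SUM(a)→d](σ[a<5](U))))) → 0
  π[g,v]((T ⋈[e=g] γ[v; MIN(h)→g]((S ⋈[h=d] γ[z; SUM(a)→d](σ[a<5](U)))))) → 0
  U → 4
  ρ[g/a](U) → 4
  ρ[v/z](ρ[g/a](U)) → 4
  π[g,v](ρ[v/z](ρ[g/a](U))) → 4
  (π[g,v]((T ⋈[e=g] γ[v; MIN(h)→g]((S ⋈[h=d] γ[z; SUM(a)→d](σ[a<5](U)))))) ∪ π[g,v](ρ[v/z](ρ[g/a](U)))) → 4
  σ[g<=8]((π[g,v]((T ⋈[e=g] γ[v; MIN(h)→g]((S ⋈[h=d] γ[z; SUM(a)→d](σ[a<5](U)))))) ∪ π[g,v](ρ[v/z](ρ[g/a](U))))) → 3

== RESULT ==
g | v
4 | t
5 | q
5 | q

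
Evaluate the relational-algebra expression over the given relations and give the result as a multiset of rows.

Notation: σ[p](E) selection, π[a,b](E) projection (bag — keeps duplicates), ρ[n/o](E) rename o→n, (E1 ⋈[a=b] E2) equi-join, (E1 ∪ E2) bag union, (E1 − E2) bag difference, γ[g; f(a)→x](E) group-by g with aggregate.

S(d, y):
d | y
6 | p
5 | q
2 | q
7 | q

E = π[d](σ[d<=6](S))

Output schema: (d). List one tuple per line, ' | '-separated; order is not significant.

Row counts bottom-up:
  S → 4
  σ[d<=6](S) → 3
  π[d](σ[d<=6](S)) → 3

== RESULT ==
d
2
5
6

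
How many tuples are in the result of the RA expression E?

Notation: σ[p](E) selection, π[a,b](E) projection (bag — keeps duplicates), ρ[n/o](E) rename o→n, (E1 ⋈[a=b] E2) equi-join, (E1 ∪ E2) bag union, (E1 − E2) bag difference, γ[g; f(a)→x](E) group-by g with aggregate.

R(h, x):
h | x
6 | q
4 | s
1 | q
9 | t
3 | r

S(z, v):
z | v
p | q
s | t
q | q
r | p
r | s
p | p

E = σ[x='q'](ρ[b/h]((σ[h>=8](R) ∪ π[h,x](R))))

Row counts bottom-up:
  R → 5
  σ[h>=8](R) → 1
  R → 5
  π[h,x](R) → 5
  (σ[h>=8](R) ∪ π[h,x](R)) → 6
  ρ[b/h]((σ[h>=8](R) ∪ π[h,x](R))) → 6
  σ[x='q'](ρ[b/h]((σ[h>=8](R) ∪ π[h,x](R)))) → 2

|E| = 2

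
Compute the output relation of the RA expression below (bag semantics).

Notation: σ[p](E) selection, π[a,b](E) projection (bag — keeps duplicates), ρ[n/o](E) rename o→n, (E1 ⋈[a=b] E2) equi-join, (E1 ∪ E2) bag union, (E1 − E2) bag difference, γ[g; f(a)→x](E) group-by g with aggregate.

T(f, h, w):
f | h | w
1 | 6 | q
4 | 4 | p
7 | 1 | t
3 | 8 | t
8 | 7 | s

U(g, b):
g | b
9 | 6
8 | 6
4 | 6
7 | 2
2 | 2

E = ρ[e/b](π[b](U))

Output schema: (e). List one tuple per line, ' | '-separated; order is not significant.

Row counts bottom-up:
  U → 5
  π[b](U) → 5
  ρ[e/b](π[b](U)) → 5

== RESULT ==
e
2
2
6
6
6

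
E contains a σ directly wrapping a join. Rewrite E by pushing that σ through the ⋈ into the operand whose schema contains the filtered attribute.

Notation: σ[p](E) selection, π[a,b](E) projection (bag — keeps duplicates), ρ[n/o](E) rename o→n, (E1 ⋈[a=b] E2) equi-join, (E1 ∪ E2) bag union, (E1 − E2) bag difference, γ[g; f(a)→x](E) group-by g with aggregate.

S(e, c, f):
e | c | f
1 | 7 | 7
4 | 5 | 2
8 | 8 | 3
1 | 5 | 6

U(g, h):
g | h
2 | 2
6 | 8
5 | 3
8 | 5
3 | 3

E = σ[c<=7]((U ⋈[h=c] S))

σ filters on c, owned by the right side.
E' = (U ⋈[h=c] σ[c<=7](S))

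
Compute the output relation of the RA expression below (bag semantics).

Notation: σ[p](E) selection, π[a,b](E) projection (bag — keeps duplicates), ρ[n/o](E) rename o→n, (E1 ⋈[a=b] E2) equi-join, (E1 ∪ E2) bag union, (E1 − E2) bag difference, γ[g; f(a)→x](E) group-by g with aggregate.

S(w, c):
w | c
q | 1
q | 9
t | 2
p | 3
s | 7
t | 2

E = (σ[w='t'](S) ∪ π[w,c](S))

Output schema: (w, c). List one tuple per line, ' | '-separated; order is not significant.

Stepwise |·|:
  S → 6
  σ[w='t'](S) → 2
  S → 6
  π[w,c](S) → 6
  (σ[w='t'](S) ∪ π[w,c](S)) → 8

== RESULT ==
w | c
p | 3
q | 1
q | 9
s | 7
t | 2
t | 2
t | 2
t | 2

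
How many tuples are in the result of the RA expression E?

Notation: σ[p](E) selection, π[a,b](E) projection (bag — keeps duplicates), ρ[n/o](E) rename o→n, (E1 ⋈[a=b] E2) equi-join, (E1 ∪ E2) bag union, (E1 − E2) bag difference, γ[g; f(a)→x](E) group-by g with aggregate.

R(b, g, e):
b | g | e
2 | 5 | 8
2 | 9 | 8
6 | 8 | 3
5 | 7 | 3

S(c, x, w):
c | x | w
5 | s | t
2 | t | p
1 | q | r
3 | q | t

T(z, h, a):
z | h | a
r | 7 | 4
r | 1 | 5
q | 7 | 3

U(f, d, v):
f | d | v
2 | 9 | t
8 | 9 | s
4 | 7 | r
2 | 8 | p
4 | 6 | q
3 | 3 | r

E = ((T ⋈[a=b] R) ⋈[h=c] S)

Row counts bottom-up:
  T → 3
  R → 4
  (T ⋈[a=b] R) → 1
  S → 4
  ((T ⋈[a=b] R) ⋈[h=c] S) → 1

|E| = 1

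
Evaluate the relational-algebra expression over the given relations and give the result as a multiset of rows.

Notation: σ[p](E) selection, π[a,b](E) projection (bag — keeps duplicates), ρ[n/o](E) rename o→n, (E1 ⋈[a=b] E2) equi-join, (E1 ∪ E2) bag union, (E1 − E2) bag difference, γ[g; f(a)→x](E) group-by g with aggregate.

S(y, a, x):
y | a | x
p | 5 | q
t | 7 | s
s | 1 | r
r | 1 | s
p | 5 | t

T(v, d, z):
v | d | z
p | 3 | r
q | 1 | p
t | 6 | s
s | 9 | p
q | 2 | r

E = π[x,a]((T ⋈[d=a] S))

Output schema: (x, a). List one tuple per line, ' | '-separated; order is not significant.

Per-node cardinality:
  T → 5
  S → 5
  (T ⋈[d=a] S) → 2
  π[x,a]((T ⋈[d=a] S)) → 2

== RESULT ==
x | a
r | 1
s | 1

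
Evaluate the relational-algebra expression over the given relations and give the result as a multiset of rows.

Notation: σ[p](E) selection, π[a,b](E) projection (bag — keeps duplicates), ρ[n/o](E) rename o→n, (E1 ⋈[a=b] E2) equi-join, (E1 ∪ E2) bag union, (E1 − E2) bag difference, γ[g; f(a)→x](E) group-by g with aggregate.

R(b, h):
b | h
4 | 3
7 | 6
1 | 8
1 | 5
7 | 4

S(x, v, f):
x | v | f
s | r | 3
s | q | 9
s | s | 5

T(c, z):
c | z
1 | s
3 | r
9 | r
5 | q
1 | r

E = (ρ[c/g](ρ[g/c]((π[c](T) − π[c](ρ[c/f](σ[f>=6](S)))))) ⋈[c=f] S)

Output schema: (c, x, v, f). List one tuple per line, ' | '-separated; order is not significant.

Per-node cardinality:
  T → 5
  π[c](T) → 5
  S → 3
  σ[f>=6](S) → 1
  ρ[c/f](σ[f>=6](S)) → 1
  π[c](ρ[c/f](σ[f>=6](S))) → 1
  (π[c](T) − π[c](ρ[c/f](σ[f>=6](S)))) → 4
  ρ[g/c]((π[c](T) − π[c](ρ[c/f](σ[f>=6](S))))) → 4
  ρ[c/g](ρ[g/c]((π[c](T) − π[c](ρ[c/f](σ[f>=6](S)))))) → 4
  S → 3
  (ρ[c/g](ρ[g/c]((π[c](T) − π[c](ρ[c/f](σ[f>=6](S)))))) ⋈[c=f] S) → 2

== RESULT ==
c | x | v | f
3 | s | r | 3
5 | s | s | 5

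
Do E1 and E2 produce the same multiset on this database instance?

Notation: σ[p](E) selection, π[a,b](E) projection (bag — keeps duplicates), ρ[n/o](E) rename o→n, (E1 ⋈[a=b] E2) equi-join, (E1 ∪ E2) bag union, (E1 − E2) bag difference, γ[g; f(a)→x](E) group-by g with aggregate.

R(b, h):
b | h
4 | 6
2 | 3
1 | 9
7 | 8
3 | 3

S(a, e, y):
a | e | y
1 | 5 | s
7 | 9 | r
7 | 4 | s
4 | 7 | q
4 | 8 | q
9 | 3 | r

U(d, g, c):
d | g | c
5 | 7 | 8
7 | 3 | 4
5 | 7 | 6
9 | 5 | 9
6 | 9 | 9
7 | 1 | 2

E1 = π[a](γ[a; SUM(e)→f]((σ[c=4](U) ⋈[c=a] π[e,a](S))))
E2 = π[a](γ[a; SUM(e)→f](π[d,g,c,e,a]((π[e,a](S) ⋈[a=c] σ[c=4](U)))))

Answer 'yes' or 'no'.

E1 row counts bottom-up:
  U → 6
  σ[c=4](U) → 1
  S → 6
  π[e,a](S) → 6
  (σ[c=4](U) ⋈[c=a] π[e,a](S)) → 2
  γ[a; SUM(e)→f]((σ[c=4](U) ⋈[c=a] π[e,a](S))) → 1
  π[a](γ[a; SUM(e)→f]((σ[c=4](U) ⋈[c=a] π[e,a](S)))) → 1
E2 row counts bottom-up:
  S → 6
  π[e,a](S) → 6
  U → 6
  σ[c=4](U) → 1
  (π[e,a](S) ⋈[a=c] σ[c=4](U)) → 2
  π[d,g,c,e,a]((π[e,a](S) ⋈[a=c] σ[c=4](U))) → 2
  γ[a; SUM(e)→f](π[d,g,c,e,a]((π[e,a](S) ⋈[a=c] σ[c=4](U)))) → 1
  π[a](γ[a; SUM(e)→f](π[d,g,c,e,a]((π[e,a](S) ⋈[a=c] σ[c=4](U))))) → 1

E1 and E2 produce the same multiset:
a
4

yes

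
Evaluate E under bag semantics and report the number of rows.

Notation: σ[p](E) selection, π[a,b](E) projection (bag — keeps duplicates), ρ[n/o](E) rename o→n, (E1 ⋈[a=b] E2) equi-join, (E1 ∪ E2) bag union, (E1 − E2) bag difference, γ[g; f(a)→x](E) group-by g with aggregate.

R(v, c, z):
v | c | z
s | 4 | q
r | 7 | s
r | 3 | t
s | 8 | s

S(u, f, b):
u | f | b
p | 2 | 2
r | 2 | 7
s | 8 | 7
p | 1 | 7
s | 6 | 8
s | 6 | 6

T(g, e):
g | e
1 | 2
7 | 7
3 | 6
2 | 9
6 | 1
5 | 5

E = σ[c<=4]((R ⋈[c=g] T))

Subexpression sizes:
  R → 4
  T → 6
  (R ⋈[c=g] T) → 2
  σ[c<=4]((R ⋈[c=g] T)) → 1

|E| = 1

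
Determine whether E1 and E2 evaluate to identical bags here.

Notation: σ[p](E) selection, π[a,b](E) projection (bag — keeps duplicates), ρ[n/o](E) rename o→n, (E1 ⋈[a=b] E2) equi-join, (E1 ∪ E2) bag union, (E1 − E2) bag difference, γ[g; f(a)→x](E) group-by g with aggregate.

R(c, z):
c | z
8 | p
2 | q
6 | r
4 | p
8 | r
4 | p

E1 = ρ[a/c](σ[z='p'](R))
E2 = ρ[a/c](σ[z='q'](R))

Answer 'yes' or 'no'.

E1 stepwise |·|:
  R → 6
  σ[z='p'](R) → 3
  ρ[a/c](σ[z='p'](R)) → 3
E2 stepwise |·|:
  R → 6
  σ[z='q'](R) → 1
  ρ[a/c](σ[z='q'](R)) → 1

E1 result:
a | z
4 | p
4 | p
8 | p
E2 result:
a | z
2 | q
Witness: (2, 'q') appears 0× in E1 but 1× in E2.

no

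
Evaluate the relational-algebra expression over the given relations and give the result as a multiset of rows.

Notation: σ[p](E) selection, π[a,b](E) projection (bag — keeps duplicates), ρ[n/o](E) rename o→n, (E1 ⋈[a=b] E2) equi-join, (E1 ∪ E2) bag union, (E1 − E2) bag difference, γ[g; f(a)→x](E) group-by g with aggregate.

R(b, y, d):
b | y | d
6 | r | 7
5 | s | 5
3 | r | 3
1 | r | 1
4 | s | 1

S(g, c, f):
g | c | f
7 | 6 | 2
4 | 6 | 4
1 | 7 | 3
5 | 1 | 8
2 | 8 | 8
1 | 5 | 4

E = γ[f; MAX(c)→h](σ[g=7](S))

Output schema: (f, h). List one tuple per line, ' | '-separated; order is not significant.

Per-node cardinality:
  S → 6
  σ[g=7](S) → 1
  γ[f; MAX(c)→h](σ[g=7](S)) → 1

== RESULT ==
f | h
2 | 6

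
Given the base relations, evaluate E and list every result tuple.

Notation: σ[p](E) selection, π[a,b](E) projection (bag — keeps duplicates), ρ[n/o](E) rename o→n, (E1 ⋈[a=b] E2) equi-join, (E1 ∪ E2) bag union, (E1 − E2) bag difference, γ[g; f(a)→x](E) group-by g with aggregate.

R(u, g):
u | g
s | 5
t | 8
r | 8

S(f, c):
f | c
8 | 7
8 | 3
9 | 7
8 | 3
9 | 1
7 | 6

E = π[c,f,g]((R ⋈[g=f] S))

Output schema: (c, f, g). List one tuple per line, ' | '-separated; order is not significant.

Subexpression sizes:
  R → 3
  S → 6
  (R ⋈[g=f] S) → 6
  π[c,f,g]((R ⋈[g=f] S)) → 6

== RESULT ==
c | f | g
3 | 8 | 8
3 | 8 | 8
3 | 8 | 8
3 | 8 | 8
7 | 8 | 8
7 | 8 | 8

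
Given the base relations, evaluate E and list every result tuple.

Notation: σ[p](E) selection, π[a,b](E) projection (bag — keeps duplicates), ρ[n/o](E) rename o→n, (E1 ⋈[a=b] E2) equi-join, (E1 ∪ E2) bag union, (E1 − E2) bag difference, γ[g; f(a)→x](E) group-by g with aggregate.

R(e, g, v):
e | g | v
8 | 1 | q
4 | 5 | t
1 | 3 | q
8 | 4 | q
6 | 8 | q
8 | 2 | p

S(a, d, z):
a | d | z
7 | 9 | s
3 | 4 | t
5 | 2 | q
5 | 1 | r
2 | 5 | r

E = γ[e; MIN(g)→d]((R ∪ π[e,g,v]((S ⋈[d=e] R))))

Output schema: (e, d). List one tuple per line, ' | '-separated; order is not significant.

Per-node cardinality:
  R → 6
  S → 5
  R → 6
  (S ⋈[d=e] R) → 2
  π[e,g,v]((S ⋈[d=e] R)) → 2
  (R ∪ π[e,g,v]((S ⋈[d=e] R))) → 8
  γ[e; MIN(g)→d]((R ∪ π[e,g,v]((S ⋈[d=e] R)))) → 4

== RESULT ==
e | d
1 | 3
4 | 5
6 | 8
8 | 1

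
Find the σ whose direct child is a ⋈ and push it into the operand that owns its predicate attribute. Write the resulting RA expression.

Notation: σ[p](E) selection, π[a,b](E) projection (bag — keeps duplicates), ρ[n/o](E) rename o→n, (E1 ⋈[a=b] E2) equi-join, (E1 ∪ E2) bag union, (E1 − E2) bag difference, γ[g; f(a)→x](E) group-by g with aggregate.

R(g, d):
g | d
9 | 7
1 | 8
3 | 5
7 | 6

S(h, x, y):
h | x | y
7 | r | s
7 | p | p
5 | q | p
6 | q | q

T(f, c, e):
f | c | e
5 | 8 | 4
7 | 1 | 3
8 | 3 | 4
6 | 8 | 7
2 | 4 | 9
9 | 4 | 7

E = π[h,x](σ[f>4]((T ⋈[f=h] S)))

σ filters on f, owned by the left side.
E' = π[h,x]((σ[f>4](T) ⋈[f=h] S))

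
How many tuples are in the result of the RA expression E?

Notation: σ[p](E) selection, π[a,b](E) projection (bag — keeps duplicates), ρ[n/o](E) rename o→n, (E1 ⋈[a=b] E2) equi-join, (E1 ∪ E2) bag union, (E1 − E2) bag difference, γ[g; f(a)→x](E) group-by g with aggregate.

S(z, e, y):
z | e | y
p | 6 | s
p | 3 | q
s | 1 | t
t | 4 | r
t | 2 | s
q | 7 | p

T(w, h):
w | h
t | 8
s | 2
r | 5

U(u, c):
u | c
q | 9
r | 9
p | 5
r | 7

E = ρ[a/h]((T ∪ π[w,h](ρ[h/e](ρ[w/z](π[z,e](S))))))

Row counts bottom-up:
  T → 3
  S → 6
  π[z,e](S) → 6
  ρ[w/z](π[z,e](S)) → 6
  ρ[h/e](ρ[w/z](π[z,e](S))) → 6
  π[w,h](ρ[h/e](ρ[w/z](π[z,e](S)))) → 6
  (T ∪ π[w,h](ρ[h/e](ρ[w/z](π[z,e](S))))) → 9
  ρ[a/h]((T ∪ π[w,h](ρ[h/e](ρ[w/z](π[z,e](S)))))) → 9

|E| = 9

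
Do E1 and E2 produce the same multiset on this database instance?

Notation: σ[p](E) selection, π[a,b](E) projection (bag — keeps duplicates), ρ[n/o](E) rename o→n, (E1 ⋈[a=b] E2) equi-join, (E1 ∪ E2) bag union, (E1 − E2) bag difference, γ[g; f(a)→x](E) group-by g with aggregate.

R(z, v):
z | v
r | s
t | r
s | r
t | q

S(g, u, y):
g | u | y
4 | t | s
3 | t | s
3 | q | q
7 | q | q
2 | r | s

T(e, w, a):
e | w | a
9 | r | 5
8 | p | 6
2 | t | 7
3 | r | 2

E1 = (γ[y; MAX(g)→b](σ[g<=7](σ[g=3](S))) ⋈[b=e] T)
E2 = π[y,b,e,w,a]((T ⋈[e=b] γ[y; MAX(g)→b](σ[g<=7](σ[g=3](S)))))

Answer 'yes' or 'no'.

E1 subexpression sizes:
  S → 5
  σ[g=3](S) → 2
  σ[g<=7](σ[g=3](S)) → 2
  γ[y; MAX(g)→b](σ[g<=7](σ[g=3](S))) → 2
  T → 4
  (γ[y; MAX(g)→b](σ[g<=7](σ[g=3](S))) ⋈[b=e] T) → 2
E2 subexpression sizes:
  T → 4
  S → 5
  σ[g=3](S) → 2
  σ[g<=7](σ[g=3](S)) → 2
  γ[y; MAX(g)→b](σ[g<=7](σ[g=3](S))) → 2
  (T ⋈[e=b] γ[y; MAX(g)→b](σ[g<=7](σ[g=3](S)))) → 2
  π[y,b,e,w,a]((T ⋈[e=b] γ[y; MAX(g)→b](σ[g<=7](σ[g=3](S))))) → 2

E1 and E2 produce the same multiset:
y | b | e | w | a
q | 3 | 3 | r | 2
s | 3 | 3 | r | 2

yes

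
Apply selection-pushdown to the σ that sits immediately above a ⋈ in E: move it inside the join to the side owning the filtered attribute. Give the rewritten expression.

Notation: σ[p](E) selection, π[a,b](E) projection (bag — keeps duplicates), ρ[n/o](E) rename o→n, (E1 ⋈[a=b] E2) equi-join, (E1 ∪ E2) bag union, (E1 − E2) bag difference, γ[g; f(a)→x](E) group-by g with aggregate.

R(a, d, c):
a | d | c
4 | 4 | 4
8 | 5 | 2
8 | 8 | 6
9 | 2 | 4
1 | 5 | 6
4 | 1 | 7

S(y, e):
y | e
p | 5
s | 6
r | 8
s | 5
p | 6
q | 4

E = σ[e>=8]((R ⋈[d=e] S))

σ filters on e, owned by the right side.
E' = (R ⋈[d=e] σ[e>=8](S))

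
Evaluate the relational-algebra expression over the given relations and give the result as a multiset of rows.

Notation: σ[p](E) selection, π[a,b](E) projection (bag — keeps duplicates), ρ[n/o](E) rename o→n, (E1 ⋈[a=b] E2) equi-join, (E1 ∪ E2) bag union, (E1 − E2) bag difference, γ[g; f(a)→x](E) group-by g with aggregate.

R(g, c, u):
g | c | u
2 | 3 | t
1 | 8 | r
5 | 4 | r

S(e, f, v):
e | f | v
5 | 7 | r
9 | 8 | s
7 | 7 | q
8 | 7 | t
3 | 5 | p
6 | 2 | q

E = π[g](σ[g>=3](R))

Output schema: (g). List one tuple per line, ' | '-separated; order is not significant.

Stepwise |·|:
  R → 3
  σ[g>=3](R) → 1
  π[g](σ[g>=3](R)) → 1

== RESULT ==
g
5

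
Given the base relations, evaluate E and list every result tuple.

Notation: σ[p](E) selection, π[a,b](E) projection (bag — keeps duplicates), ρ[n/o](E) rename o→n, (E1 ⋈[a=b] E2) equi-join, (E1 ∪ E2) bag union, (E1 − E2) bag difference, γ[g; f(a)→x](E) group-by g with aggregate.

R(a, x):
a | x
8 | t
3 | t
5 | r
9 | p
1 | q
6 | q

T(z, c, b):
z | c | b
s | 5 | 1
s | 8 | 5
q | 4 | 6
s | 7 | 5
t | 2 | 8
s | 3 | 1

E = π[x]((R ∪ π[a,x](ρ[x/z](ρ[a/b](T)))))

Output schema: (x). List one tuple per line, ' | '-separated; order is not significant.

Stepwise |·|:
  R → 6
  T → 6
  ρ[a/b](T) → 6
  ρ[x/z](ρ[a/b](T)) → 6
  π[a,x](ρ[x/z](ρ[a/b](T))) → 6
  (R ∪ π[a,x](ρ[x/z](ρ[a/b](T)))) → 12
  π[x]((R ∪ π[a,x](ρ[x/z](ρ[a/b](T))))) → 12

== RESULT ==
x
p
q
q
q
r
s
s
s
s
t
t
t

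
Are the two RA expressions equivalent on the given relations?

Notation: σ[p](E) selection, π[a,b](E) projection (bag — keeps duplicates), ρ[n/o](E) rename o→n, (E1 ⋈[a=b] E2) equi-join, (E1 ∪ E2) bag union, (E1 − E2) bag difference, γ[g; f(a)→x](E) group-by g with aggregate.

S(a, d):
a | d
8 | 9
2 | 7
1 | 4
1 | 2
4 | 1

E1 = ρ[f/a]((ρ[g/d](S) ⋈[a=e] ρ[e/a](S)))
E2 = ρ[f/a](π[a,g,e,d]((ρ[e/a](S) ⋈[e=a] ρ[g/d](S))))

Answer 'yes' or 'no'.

E1 row counts bottom-up:
  S → 5
  ρ[g/d](S) → 5
  S → 5
  ρ[e/a](S) → 5
  (ρ[g/d](S) ⋈[a=e] ρ[e/a](S)) → 7
  ρ[f/a]((ρ[g/d](S) ⋈[a=e] ρ[e/a](S))) → 7
E2 row counts bottom-up:
  S → 5
  ρ[e/a](S) → 5
  S → 5
  ρ[g/d](S) → 5
  (ρ[e/a](S) ⋈[e=a] ρ[g/d](S)) → 7
  π[a,g,e,d]((ρ[e/a](S) ⋈[e=a] ρ[g/d](S))) → 7
  ρ[f/a](π[a,g,e,d]((ρ[e/a](S) ⋈[e=a] ρ[g/d](S)))) → 7

E1 and E2 produce the same multiset:
f | g | e | d
1 | 2 | 1 | 2
1 | 2 | 1 | 4
1 | 4 | 1 | 2
1 | 4 | 1 | 4
2 | 7 | 2 | 7
4 | 1 | 4 | 1
8 | 9 | 8 | 9

yes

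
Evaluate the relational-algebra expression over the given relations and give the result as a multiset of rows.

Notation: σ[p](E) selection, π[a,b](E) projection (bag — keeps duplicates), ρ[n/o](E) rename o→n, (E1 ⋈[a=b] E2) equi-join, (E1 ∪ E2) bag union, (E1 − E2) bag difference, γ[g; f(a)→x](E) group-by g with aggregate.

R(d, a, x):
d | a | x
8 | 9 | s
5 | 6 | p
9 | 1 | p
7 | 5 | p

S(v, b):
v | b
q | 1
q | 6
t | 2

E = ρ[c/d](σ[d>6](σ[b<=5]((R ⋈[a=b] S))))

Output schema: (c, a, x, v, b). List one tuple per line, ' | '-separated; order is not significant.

Per-node cardinality:
  R → 4
  S → 3
  (R ⋈[a=b] S) → 2
  σ[b<=5]((R ⋈[a=b] S)) → 1
  σ[d>6](σ[b<=5]((R ⋈[a=b] S))) → 1
  ρ[c/d](σ[d>6](σ[b<=5]((R ⋈[a=b] S)))) → 1

== RESULT ==
c | a | x | v | b
9 | 1 | p | q | 1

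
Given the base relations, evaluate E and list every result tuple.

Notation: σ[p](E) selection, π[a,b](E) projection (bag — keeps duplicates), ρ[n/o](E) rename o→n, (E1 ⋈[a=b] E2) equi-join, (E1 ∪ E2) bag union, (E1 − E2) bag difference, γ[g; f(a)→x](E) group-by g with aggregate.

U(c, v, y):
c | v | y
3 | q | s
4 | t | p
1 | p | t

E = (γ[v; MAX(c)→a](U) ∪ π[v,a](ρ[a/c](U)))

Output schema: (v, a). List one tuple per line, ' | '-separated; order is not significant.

Row counts bottom-up:
  U → 3
  γ[v; MAX(c)→a](U) → 3
  U → 3
  ρ[a/c](U) → 3
  π[v,a](ρ[a/c](U)) → 3
  (γ[v; MAX(c)→a](U) ∪ π[v,a](ρ[a/c](U))) → 6

== RESULT ==
v | a
p | 1
p | 1
q | 3
q | 3
t | 4
t | 4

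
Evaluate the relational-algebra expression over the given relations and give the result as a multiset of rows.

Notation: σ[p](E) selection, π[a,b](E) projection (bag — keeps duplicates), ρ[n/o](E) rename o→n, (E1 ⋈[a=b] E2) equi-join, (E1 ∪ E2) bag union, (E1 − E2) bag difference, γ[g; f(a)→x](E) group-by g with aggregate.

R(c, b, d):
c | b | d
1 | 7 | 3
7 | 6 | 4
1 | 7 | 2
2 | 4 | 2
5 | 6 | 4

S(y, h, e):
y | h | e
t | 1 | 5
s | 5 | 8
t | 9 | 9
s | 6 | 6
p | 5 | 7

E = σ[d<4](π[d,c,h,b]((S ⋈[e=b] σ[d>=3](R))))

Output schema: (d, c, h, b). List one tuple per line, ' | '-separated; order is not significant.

Subexpression sizes:
  S → 5
  R → 5
  σ[d>=3](R) → 3
  (S ⋈[e=b] σ[d>=3](R)) → 3
  π[d,c,h,b]((S ⋈[e=b] σ[d>=3](R))) → 3
  σ[d<4](π[d,c,h,b]((S ⋈[e=b] σ[d>=3](R)))) → 1

== RESULT ==
d | c | h | b
3 | 1 | 5 | 7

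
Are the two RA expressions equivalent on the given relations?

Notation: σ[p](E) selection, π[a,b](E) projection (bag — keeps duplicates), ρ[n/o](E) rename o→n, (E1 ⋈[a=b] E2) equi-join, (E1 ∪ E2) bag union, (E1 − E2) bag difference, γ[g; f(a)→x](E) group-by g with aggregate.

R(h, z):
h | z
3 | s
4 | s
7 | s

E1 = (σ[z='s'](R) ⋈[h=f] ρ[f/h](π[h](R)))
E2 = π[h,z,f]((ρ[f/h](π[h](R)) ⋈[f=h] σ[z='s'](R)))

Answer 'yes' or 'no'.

E1 subexpression sizes:
  R → 3
  σ[z='s'](R) → 3
  R → 3
  π[h](R) → 3
  ρ[f/h](π[h](R)) → 3
  (σ[z='s'](R) ⋈[h=f] ρ[f/h](π[h](R))) → 3
E2 subexpression sizes:
  R → 3
  π[h](R) → 3
  ρ[f/h](π[h](R)) → 3
  R → 3
  σ[z='s'](R) → 3
  (ρ[f/h](π[h](R)) ⋈[f=h] σ[z='s'](R)) → 3
  π[h,z,f]((ρ[f/h](π[h](R)) ⋈[f=h] σ[z='s'](R))) → 3

E1 and E2 produce the same multiset:
h | z | f
3 | s | 3
4 | s | 4
7 | s | 7

yes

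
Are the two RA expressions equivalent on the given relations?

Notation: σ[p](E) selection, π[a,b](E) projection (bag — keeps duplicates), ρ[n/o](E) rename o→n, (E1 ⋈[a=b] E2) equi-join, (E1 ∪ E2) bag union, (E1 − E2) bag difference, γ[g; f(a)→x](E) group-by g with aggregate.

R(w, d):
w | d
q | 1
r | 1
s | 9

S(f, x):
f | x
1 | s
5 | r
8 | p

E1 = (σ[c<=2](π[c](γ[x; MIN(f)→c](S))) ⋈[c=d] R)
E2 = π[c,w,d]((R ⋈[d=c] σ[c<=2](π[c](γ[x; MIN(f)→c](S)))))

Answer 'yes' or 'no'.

E1 per-node cardinality:
  S → 3
  γ[x; MIN(f)→c](S) → 3
  π[c](γ[x; MIN(f)→c](S)) → 3
  σ[c<=2](π[c](γ[x; MIN(f)→c](S))) → 1
  R → 3
  (σ[c<=2](π[c](γ[x; MIN(f)→c](S))) ⋈[c=d] R) → 2
E2 per-node cardinality:
  R → 3
  S → 3
  γ[x; MIN(f)→c](S) → 3
  π[c](γ[x; MIN(f)→c](S)) → 3
  σ[c<=2](π[c](γ[x; MIN(f)→c](S))) → 1
  (R ⋈[d=c] σ[c<=2](π[c](γ[x; MIN(f)→c](S)))) → 2
  π[c,w,d]((R ⋈[d=c] σ[c<=2](π[c](γ[x; MIN(f)→c](S))))) → 2

E1 and E2 produce the same multiset:
c | w | d
1 | q | 1
1 | r | 1

yes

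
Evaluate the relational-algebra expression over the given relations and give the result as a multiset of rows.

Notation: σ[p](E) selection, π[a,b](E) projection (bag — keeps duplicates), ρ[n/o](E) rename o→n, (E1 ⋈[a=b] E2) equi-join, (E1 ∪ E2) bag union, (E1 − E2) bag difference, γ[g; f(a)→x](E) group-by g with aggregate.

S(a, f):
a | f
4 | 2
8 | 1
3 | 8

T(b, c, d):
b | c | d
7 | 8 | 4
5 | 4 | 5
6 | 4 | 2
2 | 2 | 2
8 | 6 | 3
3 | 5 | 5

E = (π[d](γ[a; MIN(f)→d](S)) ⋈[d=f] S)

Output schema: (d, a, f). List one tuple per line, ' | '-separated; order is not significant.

Per-node cardinality:
  S → 3
  γ[a; MIN(f)→d](S) → 3
  π[d](γ[a; MIN(f)→d](S)) → 3
  S → 3
  (π[d](γ[a; MIN(f)→d](S)) ⋈[d=f] S) → 3

== RESULT ==
d | a | f
1 | 8 | 1
2 | 4 | 2
8 | 3 | 8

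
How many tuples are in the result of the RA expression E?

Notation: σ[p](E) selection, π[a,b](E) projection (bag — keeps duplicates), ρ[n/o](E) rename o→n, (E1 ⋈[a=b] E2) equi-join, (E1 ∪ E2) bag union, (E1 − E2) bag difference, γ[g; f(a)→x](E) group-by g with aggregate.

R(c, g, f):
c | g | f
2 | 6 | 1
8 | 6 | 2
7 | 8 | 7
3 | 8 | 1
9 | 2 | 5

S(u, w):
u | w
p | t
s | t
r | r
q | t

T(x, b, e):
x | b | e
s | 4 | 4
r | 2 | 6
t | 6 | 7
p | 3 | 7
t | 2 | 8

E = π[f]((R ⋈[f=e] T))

Subexpression sizes:
  R → 5
  T → 5
  (R ⋈[f=e] T) → 2
  π[f]((R ⋈[f=e] T)) → 2

|E| = 2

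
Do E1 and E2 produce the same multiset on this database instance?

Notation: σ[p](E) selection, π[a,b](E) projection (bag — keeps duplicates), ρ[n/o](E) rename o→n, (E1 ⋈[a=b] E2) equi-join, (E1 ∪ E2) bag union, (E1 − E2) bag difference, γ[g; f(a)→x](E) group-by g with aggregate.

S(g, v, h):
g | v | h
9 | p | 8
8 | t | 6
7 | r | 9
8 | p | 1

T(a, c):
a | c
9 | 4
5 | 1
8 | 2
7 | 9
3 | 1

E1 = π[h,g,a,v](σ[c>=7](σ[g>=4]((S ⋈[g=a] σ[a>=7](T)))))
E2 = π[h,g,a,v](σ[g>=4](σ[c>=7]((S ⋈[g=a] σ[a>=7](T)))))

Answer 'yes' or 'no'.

E1 per-node cardinality:
  S → 4
  T → 5
  σ[a>=7](T) → 3
  (S ⋈[g=a] σ[a>=7](T)) → 4
  σ[g>=4]((S ⋈[g=a] σ[a>=7](T))) → 4
  σ[c>=7](σ[g>=4]((S ⋈[g=a] σ[a>=7](T)))) → 1
  π[h,g,a,v](σ[c>=7](σ[g>=4]((S ⋈[g=a] σ[a>=7](T))))) → 1
E2 per-node cardinality:
  S → 4
  T → 5
  σ[a>=7](T) → 3
  (S ⋈[g=a] σ[a>=7](T)) → 4
  σ[c>=7]((S ⋈[g=a] σ[a>=7](T))) → 1
  σ[g>=4](σ[c>=7]((S ⋈[g=a] σ[a>=7](T)))) → 1
  π[h,g,a,v](σ[g>=4](σ[c>=7]((S ⋈[g=a] σ[a>=7](T))))) → 1

E1 and E2 produce the same multiset:
h | g | a | v
9 | 7 | 7 | r

yes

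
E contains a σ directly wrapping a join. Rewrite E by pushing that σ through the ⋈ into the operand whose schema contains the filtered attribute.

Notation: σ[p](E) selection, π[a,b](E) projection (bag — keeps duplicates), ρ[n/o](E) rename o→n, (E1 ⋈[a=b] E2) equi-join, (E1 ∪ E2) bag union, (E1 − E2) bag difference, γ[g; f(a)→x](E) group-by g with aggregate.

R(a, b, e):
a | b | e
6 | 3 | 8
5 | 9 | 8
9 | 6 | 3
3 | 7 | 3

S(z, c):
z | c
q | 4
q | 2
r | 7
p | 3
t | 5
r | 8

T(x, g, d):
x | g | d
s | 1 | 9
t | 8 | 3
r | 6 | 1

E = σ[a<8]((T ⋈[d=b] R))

σ filters on a, owned by the right side.
E' = (T ⋈[d=b] σ[a<8](R))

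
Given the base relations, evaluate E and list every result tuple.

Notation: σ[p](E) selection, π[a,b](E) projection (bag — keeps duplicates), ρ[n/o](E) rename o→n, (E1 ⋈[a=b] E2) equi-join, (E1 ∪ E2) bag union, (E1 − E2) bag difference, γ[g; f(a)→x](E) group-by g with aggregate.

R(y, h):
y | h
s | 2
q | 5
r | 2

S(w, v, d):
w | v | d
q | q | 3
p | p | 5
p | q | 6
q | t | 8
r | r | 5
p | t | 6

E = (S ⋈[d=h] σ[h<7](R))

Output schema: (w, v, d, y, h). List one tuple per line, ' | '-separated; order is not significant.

Row counts bottom-up:
  S → 6
  R → 3
  σ[h<7](R) → 3
  (S ⋈[d=h] σ[h<7](R)) → 2

== RESULT ==
w | v | d | y | h
p | p | 5 | q | 5
r | r | 5 | q | 5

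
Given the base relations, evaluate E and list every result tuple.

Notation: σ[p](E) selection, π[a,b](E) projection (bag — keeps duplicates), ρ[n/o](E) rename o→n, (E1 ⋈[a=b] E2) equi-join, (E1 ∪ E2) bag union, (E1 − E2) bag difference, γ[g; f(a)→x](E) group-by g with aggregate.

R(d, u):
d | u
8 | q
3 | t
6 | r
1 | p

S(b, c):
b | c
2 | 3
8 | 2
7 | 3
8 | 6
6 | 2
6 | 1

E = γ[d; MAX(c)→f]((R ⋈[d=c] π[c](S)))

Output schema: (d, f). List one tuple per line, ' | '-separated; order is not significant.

Stepwise |·|:
  R → 4
  S → 6
  π[c](S) → 6
  (R ⋈[d=c] π[c](S)) → 4
  γ[d; MAX(c)→f]((R ⋈[d=c] π[c](S))) → 3

== RESULT ==
d | f
1 | 1
3 | 3
6 | 6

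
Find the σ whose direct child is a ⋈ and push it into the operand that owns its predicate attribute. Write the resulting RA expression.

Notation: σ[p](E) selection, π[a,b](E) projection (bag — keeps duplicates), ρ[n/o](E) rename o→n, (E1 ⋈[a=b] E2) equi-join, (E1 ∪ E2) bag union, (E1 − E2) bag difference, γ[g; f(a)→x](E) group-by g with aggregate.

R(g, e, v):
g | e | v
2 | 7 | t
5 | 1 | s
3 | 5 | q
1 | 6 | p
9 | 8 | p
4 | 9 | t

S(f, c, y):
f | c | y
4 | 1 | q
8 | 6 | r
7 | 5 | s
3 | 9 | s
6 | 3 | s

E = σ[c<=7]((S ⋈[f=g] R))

σ filters on c, owned by the left side.
E' = (σ[c<=7](S) ⋈[f=g] R)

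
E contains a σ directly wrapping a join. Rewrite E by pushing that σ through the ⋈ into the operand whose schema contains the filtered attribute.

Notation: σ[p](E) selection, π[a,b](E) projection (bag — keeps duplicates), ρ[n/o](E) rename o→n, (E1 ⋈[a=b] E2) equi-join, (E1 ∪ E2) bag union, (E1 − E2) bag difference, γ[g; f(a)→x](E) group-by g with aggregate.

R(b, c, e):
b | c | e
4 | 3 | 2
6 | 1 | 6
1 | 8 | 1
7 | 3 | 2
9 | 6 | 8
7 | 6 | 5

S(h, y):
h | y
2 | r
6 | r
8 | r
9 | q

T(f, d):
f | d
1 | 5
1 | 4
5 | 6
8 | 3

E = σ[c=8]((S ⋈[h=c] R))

σ filters on c, owned by the right side.
E' = (S ⋈[h=c] σ[c=8](R))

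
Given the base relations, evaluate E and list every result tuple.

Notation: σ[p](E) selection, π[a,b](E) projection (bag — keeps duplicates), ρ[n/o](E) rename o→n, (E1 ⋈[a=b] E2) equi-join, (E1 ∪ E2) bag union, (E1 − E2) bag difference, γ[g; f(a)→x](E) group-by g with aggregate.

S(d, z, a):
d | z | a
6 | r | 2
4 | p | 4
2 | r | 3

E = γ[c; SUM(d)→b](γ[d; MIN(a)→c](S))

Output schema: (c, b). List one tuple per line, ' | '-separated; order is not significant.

Stepwise |·|:
  S → 3
  γ[d; MIN(a)→c](S) → 3
  γ[c; SUM(d)→b](γ[d; MIN(a)→c](S)) → 3

== RESULT ==
c | b
2 | 6
3 | 2
4 | 4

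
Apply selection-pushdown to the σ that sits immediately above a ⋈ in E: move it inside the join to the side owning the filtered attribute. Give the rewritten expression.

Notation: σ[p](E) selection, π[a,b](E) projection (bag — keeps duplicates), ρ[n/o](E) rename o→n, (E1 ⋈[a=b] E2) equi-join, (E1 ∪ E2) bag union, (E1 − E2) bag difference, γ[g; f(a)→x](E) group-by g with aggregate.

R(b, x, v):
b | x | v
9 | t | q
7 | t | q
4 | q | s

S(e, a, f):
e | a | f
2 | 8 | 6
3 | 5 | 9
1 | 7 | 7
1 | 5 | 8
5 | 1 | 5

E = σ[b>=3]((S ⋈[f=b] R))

σ filters on b, owned by the right side.
E' = (S ⋈[f=b] σ[b>=3](R))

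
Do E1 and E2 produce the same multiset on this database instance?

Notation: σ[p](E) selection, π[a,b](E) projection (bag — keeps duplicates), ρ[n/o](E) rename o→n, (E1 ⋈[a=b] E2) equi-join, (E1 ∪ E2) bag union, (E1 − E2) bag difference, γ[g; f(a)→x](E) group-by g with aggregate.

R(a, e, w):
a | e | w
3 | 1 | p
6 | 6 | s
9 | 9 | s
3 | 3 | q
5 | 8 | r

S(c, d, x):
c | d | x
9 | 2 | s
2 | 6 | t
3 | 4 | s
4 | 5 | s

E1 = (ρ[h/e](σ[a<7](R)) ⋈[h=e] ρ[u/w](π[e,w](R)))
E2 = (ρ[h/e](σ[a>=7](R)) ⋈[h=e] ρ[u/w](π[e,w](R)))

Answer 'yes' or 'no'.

E1 subexpression sizes:
  R → 5
  σ[a<7](R) → 4
  ρ[h/e](σ[a<7](R)) → 4
  R → 5
  π[e,w](R) → 5
  ρ[u/w](π[e,w](R)) → 5
  (ρ[h/e](σ[a<7](R)) ⋈[h=e] ρ[u/w](π[e,w](R))) → 4
E2 subexpression sizes:
  R → 5
  σ[a>=7](R) → 1
  ρ[h/e](σ[a>=7](R)) → 1
  R → 5
  π[e,w](R) → 5
  ρ[u/w](π[e,w](R)) → 5
  (ρ[h/e](σ[a>=7](R)) ⋈[h=e] ρ[u/w](π[e,w](R))) → 1

E1 result:
a | h | w | e | u
3 | 1 | p | 1 | p
3 | 3 | q | 3 | q
5 | 8 | r | 8 | r
6 | 6 | s | 6 | s
E2 result:
a | h | w | e | u
9 | 9 | s | 9 | s
Witness: (3, 1, 'p', 1, 'p') appears 1× in E1 but 0× in E2.

no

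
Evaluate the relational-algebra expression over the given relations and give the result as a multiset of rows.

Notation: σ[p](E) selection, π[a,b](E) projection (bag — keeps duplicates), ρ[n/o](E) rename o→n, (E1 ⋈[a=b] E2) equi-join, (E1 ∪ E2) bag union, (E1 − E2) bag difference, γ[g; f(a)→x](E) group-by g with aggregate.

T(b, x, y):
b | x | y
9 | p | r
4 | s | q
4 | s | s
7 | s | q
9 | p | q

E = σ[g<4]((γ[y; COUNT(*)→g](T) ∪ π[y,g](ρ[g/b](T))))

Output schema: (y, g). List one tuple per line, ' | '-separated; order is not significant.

Stepwise |·|:
  T → 5
  γ[y; COUNT(*)→g](T) → 3
  T → 5
  ρ[g/b](T) → 5
  π[y,g](ρ[g/b](T)) → 5
  (γ[y; COUNT(*)→g](T) ∪ π[y,g](ρ[g/b](T))) → 8
  σ[g<4]((γ[y; COUNT(*)→g](T) ∪ π[y,g](ρ[g/b](T)))) → 3

== RESULT ==
y | g
q | 3
r | 1
s | 1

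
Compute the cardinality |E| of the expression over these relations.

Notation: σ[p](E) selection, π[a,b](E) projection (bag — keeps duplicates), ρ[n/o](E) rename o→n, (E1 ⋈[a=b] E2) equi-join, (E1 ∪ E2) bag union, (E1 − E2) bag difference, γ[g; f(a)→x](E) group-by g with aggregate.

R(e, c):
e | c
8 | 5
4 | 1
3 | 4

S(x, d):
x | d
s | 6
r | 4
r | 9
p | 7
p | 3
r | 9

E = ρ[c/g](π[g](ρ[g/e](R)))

Row counts bottom-up:
  R → 3
  ρ[g/e](R) → 3
  π[g](ρ[g/e](R)) → 3
  ρ[c/g](π[g](ρ[g/e](R))) → 3

|E| = 3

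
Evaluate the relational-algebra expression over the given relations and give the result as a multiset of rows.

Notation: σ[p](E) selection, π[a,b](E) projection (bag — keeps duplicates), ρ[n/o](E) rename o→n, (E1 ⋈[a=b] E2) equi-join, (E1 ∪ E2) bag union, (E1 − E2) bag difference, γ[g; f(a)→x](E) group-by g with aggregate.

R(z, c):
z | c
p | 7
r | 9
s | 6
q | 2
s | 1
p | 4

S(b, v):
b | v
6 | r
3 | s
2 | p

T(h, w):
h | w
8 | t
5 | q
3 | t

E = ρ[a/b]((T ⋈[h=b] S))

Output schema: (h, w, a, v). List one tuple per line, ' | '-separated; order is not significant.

Stepwise |·|:
  T → 3
  S → 3
  (T ⋈[h=b] S) → 1
  ρ[a/b]((T ⋈[h=b] S)) → 1

== RESULT ==
h | w | a | v
3 | t | 3 | s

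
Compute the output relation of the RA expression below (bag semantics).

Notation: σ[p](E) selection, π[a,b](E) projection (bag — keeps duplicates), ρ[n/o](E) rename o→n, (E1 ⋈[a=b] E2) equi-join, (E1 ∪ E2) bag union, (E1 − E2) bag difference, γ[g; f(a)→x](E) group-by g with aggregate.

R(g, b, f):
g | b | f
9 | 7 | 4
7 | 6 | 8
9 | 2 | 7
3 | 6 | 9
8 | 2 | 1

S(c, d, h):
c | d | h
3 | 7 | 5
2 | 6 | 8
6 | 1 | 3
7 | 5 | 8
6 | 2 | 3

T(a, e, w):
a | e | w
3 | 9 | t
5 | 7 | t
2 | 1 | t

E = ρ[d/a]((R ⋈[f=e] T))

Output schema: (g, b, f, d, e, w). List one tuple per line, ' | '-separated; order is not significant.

Per-node cardinality:
  R → 5
  T → 3
  (R ⋈[f=e] T) → 3
  ρ[d/a]((R ⋈[f=e] T)) → 3

== RESULT ==
g | b | f | d | e | w
3 | 6 | 9 | 3 | 9 | t
8 | 2 | 1 | 2 | 1 | t
9 | 2 | 7 | 5 | 7 | t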